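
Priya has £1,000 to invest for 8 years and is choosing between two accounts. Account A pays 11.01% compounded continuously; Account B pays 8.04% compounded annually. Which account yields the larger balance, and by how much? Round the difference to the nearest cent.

Account A, by £556.41

Account A growth factor: e^(0.1101·8) = e^0.8808 ≈ 2.412829198; balance ≈ 2,412.8292.
Account B growth factor: (1 + 0.0804)^8 ≈ 1.856421562; balance ≈ 1,856.4216.
Account A is larger by 556.4076.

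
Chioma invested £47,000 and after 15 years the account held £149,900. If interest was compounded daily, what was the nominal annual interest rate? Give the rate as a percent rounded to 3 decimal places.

7.733%

(1 + r/365)^5475 = 149,900/47,000 = 3.18936.
1 + r/365 = 3.18936^(1/5475) ≈ 1.000212, so r/365 ≈ 0.000211862.
r ≈ 365·0.000211862 = 7.73296%.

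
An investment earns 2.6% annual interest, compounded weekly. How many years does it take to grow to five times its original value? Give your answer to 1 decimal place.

61.9 years

(1 + 0.0005)^(52t) = 5.
52t = ln 5 / ln(1 + 0.0005) ≈ 1.6094/0.000499875 ≈ 3219.6805.
t ≈ 61.9169.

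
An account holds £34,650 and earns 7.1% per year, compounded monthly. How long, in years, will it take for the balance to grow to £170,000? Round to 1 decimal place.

We need (1 + 0.00591667)^(12t) = 4.9062, so 12t = ln 4.9062 / ln 1.005917 ≈ 269.6115.
t ≈ 269.6115/12 = 22.4676 years.

22.5 years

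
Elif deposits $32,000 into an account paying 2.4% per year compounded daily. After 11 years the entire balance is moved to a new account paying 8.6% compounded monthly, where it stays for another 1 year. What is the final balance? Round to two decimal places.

After 11 years at 2.4%: 32,000 × 1.3021168951 ≈ 41,667.7406.
Then 1 years at 8.6%: 41,667.7406 × 1.0894721336 ≈ 45,395.8423.

$45,395.84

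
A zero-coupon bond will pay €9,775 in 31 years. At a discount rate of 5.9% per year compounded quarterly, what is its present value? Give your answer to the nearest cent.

€1,590.72

Growth factor = (1 + 0.01475)^124 ≈ 6.145021952.
P = 9,775/6.145021952 ≈ 1,590.7185.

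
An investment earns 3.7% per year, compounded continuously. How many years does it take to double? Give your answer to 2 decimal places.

18.73 years

e^(0.037t) = 2, so 0.037t = ln 2 ≈ 0.69315.
t ≈ 0.69315/0.037 ≈ 18.7337.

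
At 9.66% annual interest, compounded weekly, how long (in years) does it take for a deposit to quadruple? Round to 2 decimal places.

(1 + 0.00185769)^(52t) = 4.
52t = ln 4 / ln(1 + 0.00185769) ≈ 1.3863/0.00185597 ≈ 746.9383.
t ≈ 14.3642.

14.36 years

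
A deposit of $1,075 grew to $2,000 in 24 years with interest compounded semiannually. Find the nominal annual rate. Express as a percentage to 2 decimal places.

(1 + r/2)^48 = 2,000/1,075 = 1.86047.
1 + r/2 = 1.86047^(1/48) ≈ 1.013018, so r/2 ≈ 0.0130179.
r ≈ 2·0.0130179 = 2.60358%.

2.60%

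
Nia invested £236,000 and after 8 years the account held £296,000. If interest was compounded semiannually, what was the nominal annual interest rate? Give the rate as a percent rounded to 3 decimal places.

2.852%

(1 + r/2)^16 = 296,000/236,000 = 1.25424.
1 + r/2 = 1.25424^(1/16) ≈ 1.014259, so r/2 ≈ 0.0142587.
r ≈ 2·0.0142587 = 2.85174%.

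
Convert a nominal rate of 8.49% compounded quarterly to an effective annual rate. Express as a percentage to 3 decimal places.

8.764%

EAR = (1 + 8.49%/4)^4 − 1 = (1 + 0.021225)^4 − 1.
(1 + 0.021225)^4 ≈ 1.087641, so EAR ≈ 8.76415%.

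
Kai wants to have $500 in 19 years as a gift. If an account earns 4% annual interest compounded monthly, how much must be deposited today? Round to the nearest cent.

$234.13

Periodic rate = 4%/12 = 0.00333333; 228 periods.
P = 500/(1 + 0.04/12)^228 ≈ 500/2.13557545 ≈ 234.1289.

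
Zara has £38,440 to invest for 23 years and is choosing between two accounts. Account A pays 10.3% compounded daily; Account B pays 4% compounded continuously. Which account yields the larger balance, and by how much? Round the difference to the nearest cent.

A: (1 + 0.103/365)^8395 ≈ 10.6831294119, so 38,440 × 10.6831294119 ≈ 410,659.4946.
B: e^(0.04·23) = e^0.92 ≈ 2.5092903899, so 38,440 × 2.5092903899 ≈ 96,457.1226.
Difference ≈ 314,202.3720 in favor of A.

Account A, by £314,202.37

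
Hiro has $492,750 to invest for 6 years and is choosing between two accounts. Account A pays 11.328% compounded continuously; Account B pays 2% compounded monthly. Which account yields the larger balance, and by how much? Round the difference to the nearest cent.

Account A growth factor: e^(0.11328·6) = e^0.67968 ≈ 1.97324619241; balance ≈ 972,317.0613.
Account B growth factor: (1 + 0.02/12)^72 ≈ 1.12738423264; balance ≈ 555,518.5806.
Account A is larger by 416,798.4807.

Account A, by $416,798.48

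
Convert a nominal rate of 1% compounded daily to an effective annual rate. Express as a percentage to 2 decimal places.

EAR = (1 + 1%/365)^365 − 1 = (1 + 0.0000273973)^365 − 1.
(1 + 0.0000273973)^365 ≈ 1.01005, so EAR ≈ 1.00500%.

1.01%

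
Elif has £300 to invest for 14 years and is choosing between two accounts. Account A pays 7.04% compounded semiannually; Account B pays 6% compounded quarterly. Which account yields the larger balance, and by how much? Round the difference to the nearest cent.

Account A growth factor: (1 + 0.0352)^28 ≈ 2.63438578; balance ≈ 790.3157.
Account B growth factor: (1 + 0.015)^56 ≈ 2.30196314; balance ≈ 690.5889.
Account A is larger by 99.7268.

Account A, by £99.73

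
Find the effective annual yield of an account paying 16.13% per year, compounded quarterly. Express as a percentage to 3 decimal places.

EAR = (1 + 16.13%/4)^4 − 1 = (1 + 0.040325)^4 − 1.
(1 + 0.040325)^4 ≈ 1.171322, so EAR ≈ 17.13216%.

17.132%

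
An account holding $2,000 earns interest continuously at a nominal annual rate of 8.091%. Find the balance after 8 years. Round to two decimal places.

A = P·e^(rt) = 2,000·e^(0.08091·8) = 2,000·e^0.64728.
e^0.64728 ≈ 1.910337638, so A ≈ 3,820.6753.

$3,820.68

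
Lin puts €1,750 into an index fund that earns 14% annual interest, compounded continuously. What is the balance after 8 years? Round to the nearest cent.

€5,363.49

A = P·e^(rt) = 1,750·e^(0.14·8) = 1,750·e^1.12.
e^1.12 ≈ 3.064854203, so A ≈ 5,363.4949.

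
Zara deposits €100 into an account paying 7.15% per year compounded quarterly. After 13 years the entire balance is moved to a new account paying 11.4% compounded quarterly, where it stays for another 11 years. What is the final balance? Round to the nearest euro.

After 13 years at 7.15%: 100 × 2.51253017 ≈ 251.2530.
Then 11 years at 11.4%: 251.2530 × 3.44341229 ≈ 865.1677.

€865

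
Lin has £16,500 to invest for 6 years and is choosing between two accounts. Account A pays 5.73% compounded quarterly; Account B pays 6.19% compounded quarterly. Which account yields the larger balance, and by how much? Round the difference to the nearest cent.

Account B, by £639.94

Account A growth factor: (1 + 0.014325)^24 ≈ 1.4068607436; balance ≈ 23,213.2023.
Account B growth factor: (1 + 0.015475)^24 ≈ 1.4456450158; balance ≈ 23,853.1428.
Account B is larger by 639.9405.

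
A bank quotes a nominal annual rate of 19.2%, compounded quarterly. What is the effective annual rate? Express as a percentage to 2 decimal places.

20.63%

One year is 4 periods at 0.048 each: (1 + 0.048)^4 ≈ 1.206272.
EAR = 1.206272 − 1 ≈ 20.62717%.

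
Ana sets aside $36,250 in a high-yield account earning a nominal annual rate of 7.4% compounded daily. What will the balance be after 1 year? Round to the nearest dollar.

$39,034

Growth factor = (1 + 0.074/365)^365 ≈ 1.0767987291.
A ≈ 36,250 × 1.0767987291 ≈ 39,033.9539.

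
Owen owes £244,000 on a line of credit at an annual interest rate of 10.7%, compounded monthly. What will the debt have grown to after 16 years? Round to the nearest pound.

Growth factor = (1 + 0.107/12)^192 ≈ 5.498154024651.
A ≈ 244,000 × 5.498154024651 ≈ 1,341,549.5820.

£1,341,550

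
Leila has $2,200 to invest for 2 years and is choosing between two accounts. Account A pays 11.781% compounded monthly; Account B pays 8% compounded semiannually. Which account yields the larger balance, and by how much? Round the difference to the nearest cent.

A: (1 + 0.0098175)^24 ≈ 1.264239701, so 2,200 × 1.264239701 ≈ 2,781.3273.
B: (1 + 0.04)^4 ≈ 1.16985856, so 2,200 × 1.16985856 ≈ 2,573.6888.
Difference ≈ 207.6385 in favor of A.

Account A, by $207.64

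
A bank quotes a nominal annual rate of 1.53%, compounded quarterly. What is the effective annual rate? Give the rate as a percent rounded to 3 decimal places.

EAR = (1 + 1.53%/4)^4 − 1 = (1 + 0.003825)^4 − 1.
(1 + 0.003825)^4 ≈ 1.015388, so EAR ≈ 1.53880%.

1.539%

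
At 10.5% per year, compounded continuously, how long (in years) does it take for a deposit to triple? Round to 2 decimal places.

10.46 years

e^(0.105t) = 3, so 0.105t = ln 3 ≈ 1.0986.
t ≈ 1.0986/0.105 ≈ 10.4630.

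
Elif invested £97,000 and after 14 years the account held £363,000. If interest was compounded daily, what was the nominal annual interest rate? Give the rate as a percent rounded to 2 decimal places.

9.43%

(1 + r/365)^5110 = 363,000/97,000 = 3.74227.
1 + r/365 = 3.74227^(1/5110) ≈ 1.000258, so r/365 ≈ 0.00025829.
r ≈ 365·0.00025829 = 9.42759%.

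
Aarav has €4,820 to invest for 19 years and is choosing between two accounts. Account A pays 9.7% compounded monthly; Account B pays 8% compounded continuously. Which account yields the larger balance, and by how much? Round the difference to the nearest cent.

Account A, by €8,177.68

A: (1 + 0.097/12)^228 ≈ 6.2688386064, so 4,820 × 6.2688386064 ≈ 30,215.8021.
B: e^(0.08·19) = e^1.52 ≈ 4.5722251951, so 4,820 × 4.5722251951 ≈ 22,038.1254.
Difference ≈ 8,177.6766 in favor of A.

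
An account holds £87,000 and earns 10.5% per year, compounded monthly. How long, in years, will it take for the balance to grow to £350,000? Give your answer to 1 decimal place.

13.3 years

(1 + 0.00875)^(12t) = 350,000/87,000 = 4.023.
12t·ln(1 + 0.00875) = ln(4.023); 12t = 1.392/0.00871194 ≈ 159.7836.
t ≈ 13.3153 years.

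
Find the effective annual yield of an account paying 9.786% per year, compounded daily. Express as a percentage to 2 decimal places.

10.28%

EAR = (1 + 9.786%/365)^365 − 1 = (1 + 0.00026811)^365 − 1.
(1 + 0.00026811)^365 ≈ 1.102794, so EAR ≈ 10.27939%.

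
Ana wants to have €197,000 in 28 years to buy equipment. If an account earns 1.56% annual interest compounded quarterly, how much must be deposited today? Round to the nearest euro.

Growth factor = (1 + 0.0039)^112 ≈ 1.54643216423.
P = 197,000/1.54643216423 ≈ 127,390.0043.

€127,390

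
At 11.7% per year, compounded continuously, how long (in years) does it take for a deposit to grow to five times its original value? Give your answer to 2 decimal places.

e^(0.117t) = 5, so 0.117t = ln 5 ≈ 1.6094.
t ≈ 1.6094/0.117 ≈ 13.7559.

13.76 years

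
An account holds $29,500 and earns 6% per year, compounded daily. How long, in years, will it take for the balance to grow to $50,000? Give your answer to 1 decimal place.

8.8 years

(1 + 0.000164384)^(365t) = 50,000/29,500 = 1.6949.
365t·ln(1 + 0.000164384) = ln(1.6949); 365t = 0.52763/0.00016437 ≈ 3210.0297.
t ≈ 8.7946 years.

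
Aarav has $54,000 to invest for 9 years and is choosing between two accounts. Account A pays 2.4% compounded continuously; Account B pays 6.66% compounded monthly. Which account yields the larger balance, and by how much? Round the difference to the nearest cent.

A: e^(0.024·9) = e^0.216 ≈ 1.241102379, so 54,000 × 1.241102379 ≈ 67,019.5285.
B: (1 + 0.00555)^108 ≈ 1.8180105409, so 54,000 × 1.8180105409 ≈ 98,172.5692.
Difference ≈ 31,153.0407 in favor of B.

Account B, by $31,153.04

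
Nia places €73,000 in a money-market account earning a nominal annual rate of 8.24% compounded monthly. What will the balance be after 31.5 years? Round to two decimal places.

Growth factor = (1 + 0.0824/12)^378 ≈ 13.2862415012.
A ≈ 73,000 × 13.2862415012 ≈ 969,895.6296.

€969,895.63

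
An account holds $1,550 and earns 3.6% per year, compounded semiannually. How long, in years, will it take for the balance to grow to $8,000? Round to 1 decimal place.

46.0 years

We need (1 + 0.018)^(2t) = 5.1613, so 2t = ln 5.1613 / ln 1.018 ≈ 91.9952.
t ≈ 91.9952/2 = 45.9976 years.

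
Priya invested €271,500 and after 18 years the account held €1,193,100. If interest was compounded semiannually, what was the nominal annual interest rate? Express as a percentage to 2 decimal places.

8.40%

(1 + r/2)^36 = 1,193,100/271,500 = 4.39448.
1 + r/2 = 4.39448^(1/36) ≈ 1.041978, so r/2 ≈ 0.0419779.
r ≈ 2·0.0419779 = 8.39559%.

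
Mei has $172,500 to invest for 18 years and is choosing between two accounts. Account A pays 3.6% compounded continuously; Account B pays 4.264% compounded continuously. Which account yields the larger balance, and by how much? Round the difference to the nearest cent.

Account B, by $41,866.28

Account A growth factor: e^(0.036·18) = e^0.648 ≈ 1.91171357588; balance ≈ 329,770.5918.
Account B growth factor: e^(0.04264·18) = e^0.76752 ≈ 2.1544166697; balance ≈ 371,636.8755.
Account B is larger by 41,866.2837.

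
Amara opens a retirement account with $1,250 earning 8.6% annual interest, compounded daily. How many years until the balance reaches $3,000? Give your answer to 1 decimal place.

10.2 years

We need (1 + 0.000235616)^(365t) = 2.4, so 365t = ln 2.4 / ln 1.000236 ≈ 3716.0899.
t ≈ 3716.0899/365 = 10.1811 years.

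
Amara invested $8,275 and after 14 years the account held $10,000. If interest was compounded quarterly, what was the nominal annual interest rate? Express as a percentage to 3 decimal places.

1.355%

(1 + r/4)^56 = 10,000/8,275 = 1.20846.
1 + r/4 = 1.20846^(1/56) ≈ 1.003387, so r/4 ≈ 0.0033869.
r ≈ 4·0.0033869 = 1.35476%.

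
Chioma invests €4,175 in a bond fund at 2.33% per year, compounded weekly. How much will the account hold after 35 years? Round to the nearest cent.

€9,435.05

Periodic rate = 2.33%/52 = 0.000448077; periods = 52·35 = 1820.
A = 4,175·(1 + 0.0233/52)^1820 ≈ 4,175·2.259892738 ≈ 9,435.0522.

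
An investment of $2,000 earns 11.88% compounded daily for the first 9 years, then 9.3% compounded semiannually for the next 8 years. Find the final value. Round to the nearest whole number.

Phase 1: 2,000·(1 + 0.1188/365)^3285 ≈ 5,825.0828.
Phase 2: 5,825.0828·(1 + 0.0465)^16 ≈ 12,053.9623.

$12,054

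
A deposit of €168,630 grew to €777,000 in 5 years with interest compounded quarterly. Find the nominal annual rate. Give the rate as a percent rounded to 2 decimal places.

31.75%

(1 + r/4)^20 = 777,000/168,630 = 4.60772.
1 + r/4 = 4.60772^(1/20) ≈ 1.07938, so r/4 ≈ 0.0793799.
r ≈ 4·0.0793799 = 31.75194%.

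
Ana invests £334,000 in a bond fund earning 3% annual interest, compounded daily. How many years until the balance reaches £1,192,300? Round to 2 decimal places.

42.42 years

(1 + 0.0000821918)^(365t) = 1,192,300/334,000 = 3.5698.
365t·ln(1 + 0.0000821918) = ln(3.5698); 365t = 1.2725/8.21884e-05 ≈ 15482.7013.
t ≈ 42.4184 years.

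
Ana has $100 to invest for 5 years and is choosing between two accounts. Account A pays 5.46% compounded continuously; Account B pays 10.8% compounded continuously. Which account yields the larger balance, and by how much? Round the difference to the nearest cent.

Account B, by $40.21

Account A growth factor: e^(0.0546·5) = e^0.273 ≈ 1.31390024; balance ≈ 131.3900.
Account B growth factor: e^(0.108·5) = e^0.54 ≈ 1.71600686; balance ≈ 171.6007.
Account B is larger by 40.2107.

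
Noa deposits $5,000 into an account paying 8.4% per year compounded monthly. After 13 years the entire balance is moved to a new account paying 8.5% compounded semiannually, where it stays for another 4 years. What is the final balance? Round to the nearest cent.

Phase 1: 5,000·(1 + 0.007)^156 ≈ 14,844.5628.
Phase 2: 14,844.5628·(1 + 0.0425)^8 ≈ 20,709.8007.

$20,709.80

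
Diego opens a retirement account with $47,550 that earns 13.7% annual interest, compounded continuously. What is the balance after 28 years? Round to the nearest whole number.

$2,203,455

A = P·e^(rt) = 47,550·e^(0.137·28) = 47,550·e^3.836.
e^3.836 ≈ 46.33974425005, so A ≈ 2,203,454.8391.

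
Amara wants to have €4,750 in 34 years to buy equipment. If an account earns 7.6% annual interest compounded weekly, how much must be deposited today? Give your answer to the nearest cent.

Growth factor = (1 + 0.076/52)^1768 ≈ 13.22506021.
P = 4,750/13.22506021 ≈ 359.1666.

€359.17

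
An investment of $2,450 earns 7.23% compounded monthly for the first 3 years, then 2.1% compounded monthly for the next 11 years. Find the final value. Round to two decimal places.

$3,831.04

After 3 years at 7.23%: 2,450 × 1.241411702 ≈ 3,041.4587.
Then 11 years at 2.1%: 3,041.4587 × 1.259604913 ≈ 3,831.0363.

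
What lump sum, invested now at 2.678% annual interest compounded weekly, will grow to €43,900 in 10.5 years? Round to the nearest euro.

€33,142

Periodic rate = 2.678%/52 = 0.000515; 546 periods.
P = 43,900/(1 + 0.000515)^546 ≈ 43,900/1.3246093932 ≈ 33,141.8456.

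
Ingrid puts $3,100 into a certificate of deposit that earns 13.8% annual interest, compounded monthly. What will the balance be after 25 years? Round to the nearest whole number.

$95,748

Growth factor = (1 + 0.0115)^300 ≈ 30.886317537.
A ≈ 3,100 × 30.886317537 ≈ 95,747.5844.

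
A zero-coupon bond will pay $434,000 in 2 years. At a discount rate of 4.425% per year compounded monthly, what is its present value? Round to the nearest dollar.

Growth factor = (1 + 0.0036875)^24 ≈ 1.09235643326.
P = 434,000/1.09235643326 ≈ 397,306.2151.

$397,306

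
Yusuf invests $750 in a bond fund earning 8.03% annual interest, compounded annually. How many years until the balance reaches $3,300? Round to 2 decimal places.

(1 + 0.0803)^t = 3,300/750 = 4.4.
t·ln(1 + 0.0803) = ln(4.4); t = 1.4816/0.0772388 ≈ 19.1821.

19.18 years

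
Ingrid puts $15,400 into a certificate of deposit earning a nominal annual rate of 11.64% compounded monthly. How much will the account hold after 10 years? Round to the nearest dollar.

Periodic rate = 11.64%/12 = 0.0097; periods = 12·10 = 120.
A = 15,400·(1 + 0.0097)^120 ≈ 15,400·3.1848043016 ≈ 49,045.9862.

$49,046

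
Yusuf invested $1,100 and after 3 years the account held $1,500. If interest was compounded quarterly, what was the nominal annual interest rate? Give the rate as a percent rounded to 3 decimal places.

The 12-period growth factor is 1,500/1,100 = 1.36364.
r/4 = 1.36364^(1/12) − 1 ≈ 0.0261832, so r ≈ 4·0.0261832 = 10.47326%.

10.473%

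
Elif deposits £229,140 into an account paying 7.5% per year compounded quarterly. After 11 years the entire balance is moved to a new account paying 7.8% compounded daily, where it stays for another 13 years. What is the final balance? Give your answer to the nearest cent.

After 11 years at 7.5%: 229,140 × 2.264515808971 ≈ 518,891.1525.
Then 13 years at 7.8%: 518,891.1525 × 2.756306806939 ≈ 1,430,223.2156.

£1,430,223.22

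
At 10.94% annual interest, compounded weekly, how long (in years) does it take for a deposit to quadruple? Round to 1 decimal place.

12.7 years

(1 + 0.00210385)^(52t) = 4.
52t = ln 4 / ln(1 + 0.00210385) ≈ 1.3863/0.00210164 ≈ 659.6262.
t ≈ 12.6851.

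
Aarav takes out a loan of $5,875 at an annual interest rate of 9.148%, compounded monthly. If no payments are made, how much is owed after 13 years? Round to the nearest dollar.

Periodic rate = 9.148%/12 = 0.00762333; periods = 12·13 = 156.
A = 5,875·(1 + 0.09148/12)^156 ≈ 5,875·3.2698035945 ≈ 19,210.0961.

$19,210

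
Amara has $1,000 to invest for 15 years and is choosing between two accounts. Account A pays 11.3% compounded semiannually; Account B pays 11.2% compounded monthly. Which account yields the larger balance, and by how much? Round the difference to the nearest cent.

Account B, by $122.93

Account A growth factor: (1 + 0.0565)^30 ≈ 5.200978298; balance ≈ 5,200.9783.
Account B growth factor: (1 + 0.112/12)^180 ≈ 5.323912382; balance ≈ 5,323.9124.
Account B is larger by 122.9341.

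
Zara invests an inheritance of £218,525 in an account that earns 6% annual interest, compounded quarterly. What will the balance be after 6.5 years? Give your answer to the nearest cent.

£321,823.85

Growth factor = (1 + 0.015)^26 ≈ 1.47270953442.
A ≈ 218,525 × 1.47270953442 ≈ 321,823.8510.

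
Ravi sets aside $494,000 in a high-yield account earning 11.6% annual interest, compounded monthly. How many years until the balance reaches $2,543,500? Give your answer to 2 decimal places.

14.20 years

(1 + 0.00966667)^(12t) = 2,543,500/494,000 = 5.1488.
12t·ln(1 + 0.00966667) = ln(5.1488); 12t = 1.6388/0.00962024 ≈ 170.3451.
t ≈ 14.1954 years.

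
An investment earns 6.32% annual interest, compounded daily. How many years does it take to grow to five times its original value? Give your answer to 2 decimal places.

(1 + 0.000173151)^(365t) = 5.
365t = ln 5 / ln(1 + 0.000173151) ≈ 1.6094/0.000173136 ≈ 9295.8180.
t ≈ 25.4680.

25.47 years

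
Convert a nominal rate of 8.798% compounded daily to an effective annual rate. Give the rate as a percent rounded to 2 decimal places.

9.20%

EAR = (1 + 8.798%/365)^365 − 1 = (1 + 0.000241041)^365 − 1.
(1 + 0.000241041)^365 ≈ 1.091955, so EAR ≈ 9.19547%.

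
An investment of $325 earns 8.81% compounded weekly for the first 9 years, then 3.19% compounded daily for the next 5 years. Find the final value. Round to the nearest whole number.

Phase 1: 325·(1 + 0.0881/52)^468 ≈ 717.7019.
Phase 2: 717.7019·(1 + 0.0319/365)^1825 ≈ 841.8041.

$842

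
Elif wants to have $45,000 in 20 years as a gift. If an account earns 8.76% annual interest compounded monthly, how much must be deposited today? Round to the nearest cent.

$7,854.03

Periodic rate = 8.76%/12 = 0.0073; 240 periods.
P = 45,000/(1 + 0.0073)^240 ≈ 45,000/5.7295451777 ≈ 7,854.0266.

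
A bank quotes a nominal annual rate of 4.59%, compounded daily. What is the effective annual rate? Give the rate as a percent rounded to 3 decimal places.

One year is 365 periods at 0.000125753 each: (1 + 0.000125753)^365 ≈ 1.046967.
EAR = 1.046967 − 1 ≈ 4.69667%.

4.697%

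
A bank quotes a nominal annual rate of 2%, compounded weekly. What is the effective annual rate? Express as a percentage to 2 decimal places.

2.02%

One year is 52 periods at 0.000384615 each: (1 + 0.000384615)^52 ≈ 1.020197.
EAR = 1.020197 − 1 ≈ 2.01974%.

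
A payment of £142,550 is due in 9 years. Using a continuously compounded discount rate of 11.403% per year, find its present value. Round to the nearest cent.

P = A·e^(−rt) = 142,550·e^(−1.02627).
e^(−1.02627) ≈ 0.358341083124, so P ≈ 51,081.5214.

£51,081.52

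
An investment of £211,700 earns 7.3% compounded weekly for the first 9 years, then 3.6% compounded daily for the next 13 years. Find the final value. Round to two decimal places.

After 9 years at 7.3%: 211,700 × 1.92810810888 ≈ 408,180.4866.
Then 13 years at 3.6%: 408,180.4866 × 1.59676055233 ≈ 651,766.4993.

£651,766.50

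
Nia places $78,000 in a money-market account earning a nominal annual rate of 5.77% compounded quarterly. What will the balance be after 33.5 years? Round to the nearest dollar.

Periodic rate = 5.77%/4 = 0.014425; periods = 4·33.5 = 134.
A = 78,000·(1 + 0.014425)^134 ≈ 78,000·6.81510337659 ≈ 531,578.0634.

$531,578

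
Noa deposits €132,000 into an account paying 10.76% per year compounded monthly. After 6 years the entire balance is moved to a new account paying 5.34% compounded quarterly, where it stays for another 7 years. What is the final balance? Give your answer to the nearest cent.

€363,889.97

Phase 1: 132,000·(1 + 0.1076/12)^72 ≈ 251,018.0049.
Phase 2: 251,018.0049·(1 + 0.01335)^28 ≈ 363,889.9697.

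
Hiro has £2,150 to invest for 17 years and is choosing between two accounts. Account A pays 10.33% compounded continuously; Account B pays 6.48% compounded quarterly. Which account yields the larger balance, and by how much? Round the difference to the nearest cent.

Account A, by £6,035.66

A: e^(0.1033·17) = e^1.7561 ≈ 5.7898130347, so 2,150 × 5.7898130347 ≈ 12,448.0980.
B: (1 + 0.0162)^68 ≈ 2.98253095, so 2,150 × 2.98253095 ≈ 6,412.4415.
Difference ≈ 6,035.6565 in favor of A.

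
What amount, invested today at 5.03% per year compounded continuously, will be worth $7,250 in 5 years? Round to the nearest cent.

$5,637.84

P = A·e^(−rt) = 7,250·e^(−0.2515).
e^(−0.2515) ≈ 0.7776334576, so P ≈ 5,637.8426.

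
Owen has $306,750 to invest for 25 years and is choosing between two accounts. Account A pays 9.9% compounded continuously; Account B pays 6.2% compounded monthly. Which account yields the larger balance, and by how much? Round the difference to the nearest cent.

Account A, by $2,205,225.83

Account A growth factor: e^(0.099·25) = e^2.475 ≈ 11.8817071131; balance ≈ 3,644,713.6569.
Account B growth factor: (1 + 0.062/12)^300 ≈ 4.69270686291; balance ≈ 1,439,487.8302.
Account A is larger by 2,205,225.8267.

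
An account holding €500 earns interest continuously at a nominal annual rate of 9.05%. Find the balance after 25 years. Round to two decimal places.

A = P·e^(rt) = 500·e^(0.0905·25) = 500·e^2.2625.
e^2.2625 ≈ 9.607076862, so A ≈ 4,803.5384.

€4,803.54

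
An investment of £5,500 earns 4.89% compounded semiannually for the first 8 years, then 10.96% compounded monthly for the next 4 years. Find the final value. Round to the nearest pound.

Phase 1: 5,500·(1 + 0.02445)^16 ≈ 8,094.9647.
Phase 2: 8,094.9647·(1 + 0.1096/12)^48 ≈ 12,524.0689.

£12,524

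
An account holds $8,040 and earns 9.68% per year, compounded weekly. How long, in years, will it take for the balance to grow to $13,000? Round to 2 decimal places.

4.97 years

(1 + 0.00186154)^(52t) = 13,000/8,040 = 1.6169.
52t·ln(1 + 0.00186154) = ln(1.6169); 52t = 0.48052/0.00185981 ≈ 258.3709.
t ≈ 4.9687 years.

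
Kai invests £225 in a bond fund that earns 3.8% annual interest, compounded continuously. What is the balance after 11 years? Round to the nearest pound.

A = P·e^(rt) = 225·e^(0.038·11) = 225·e^0.418.
e^0.418 ≈ 1.51892067, so A ≈ 341.7572.

£342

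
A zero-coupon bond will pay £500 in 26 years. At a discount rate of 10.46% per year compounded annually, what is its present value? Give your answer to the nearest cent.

£37.64

Annual rate = 10.46% = 0.1046; 26 periods.
P = 500/(1 + 0.1046)^26 ≈ 500/13.2840656 ≈ 37.6391.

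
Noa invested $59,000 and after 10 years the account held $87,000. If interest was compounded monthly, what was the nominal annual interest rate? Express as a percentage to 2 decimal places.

(1 + r/12)^120 = 87,000/59,000 = 1.47458.
1 + r/12 = 1.47458^(1/120) ≈ 1.003242, so r/12 ≈ 0.00324167.
r ≈ 12·0.00324167 = 3.89000%.

3.89%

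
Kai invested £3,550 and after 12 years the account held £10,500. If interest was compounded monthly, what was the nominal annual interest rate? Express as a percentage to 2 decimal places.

9.07%

(1 + r/12)^144 = 10,500/3,550 = 2.95775.
1 + r/12 = 2.95775^(1/144) ≈ 1.007559, so r/12 ≈ 0.00755917.
r ≈ 12·0.00755917 = 9.07101%.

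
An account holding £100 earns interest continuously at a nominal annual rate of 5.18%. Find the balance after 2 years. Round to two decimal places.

£110.92

A = P·e^(rt) = 100·e^(0.0518·2) = 100·e^0.1036.
e^0.1036 ≈ 1.1091567, so A ≈ 110.9157.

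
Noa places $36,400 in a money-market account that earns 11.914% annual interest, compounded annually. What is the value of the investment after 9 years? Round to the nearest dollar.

Growth factor = (1 + 0.11914)^9 ≈ 2.75397355785.
A ≈ 36,400 × 2.75397355785 ≈ 100,244.6375.

$100,245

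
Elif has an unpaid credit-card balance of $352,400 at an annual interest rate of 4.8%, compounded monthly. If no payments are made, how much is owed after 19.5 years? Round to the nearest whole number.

Periodic rate = 4.8%/12 = 0.004; periods = 12·19.5 = 234.
A = 352,400·(1 + 0.004)^234 ≈ 352,400·2.5450059224 ≈ 896,860.0871.

$896,860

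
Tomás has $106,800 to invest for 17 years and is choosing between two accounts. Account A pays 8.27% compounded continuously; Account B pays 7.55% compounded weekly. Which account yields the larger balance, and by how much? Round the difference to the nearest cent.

Account A growth factor: e^(0.0827·17) = e^1.4059 ≈ 4.07919636642; balance ≈ 435,658.1719.
Account B growth factor: (1 + 0.0755/52)^884 ≈ 3.60589183789; balance ≈ 385,109.2483.
Account A is larger by 50,548.9236.

Account A, by $50,548.92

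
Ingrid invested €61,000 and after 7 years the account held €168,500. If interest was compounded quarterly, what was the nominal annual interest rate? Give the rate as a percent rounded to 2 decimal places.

14.78%

(1 + r/4)^28 = 168,500/61,000 = 2.7623.
1 + r/4 = 2.7623^(1/28) ≈ 1.036954, so r/4 ≈ 0.0369544.
r ≈ 4·0.0369544 = 14.78175%.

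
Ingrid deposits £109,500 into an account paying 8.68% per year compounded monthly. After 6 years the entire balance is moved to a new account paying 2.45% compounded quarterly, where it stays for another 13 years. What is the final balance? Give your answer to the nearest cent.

After 6 years at 8.68%: 109,500 × 1.68022123787 ≈ 183,984.2255.
Then 13 years at 2.45%: 183,984.2255 × 1.37372847586 ≈ 252,744.3697.

£252,744.37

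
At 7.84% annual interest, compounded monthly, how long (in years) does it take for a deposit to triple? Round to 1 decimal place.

(1 + 0.00653333)^(12t) = 3.
12t = ln 3 / ln(1 + 0.00653333) ≈ 1.0986/0.00651208 ≈ 168.7037.
t ≈ 14.0586.

14.1 years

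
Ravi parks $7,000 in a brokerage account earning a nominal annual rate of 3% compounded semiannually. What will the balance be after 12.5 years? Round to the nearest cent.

Growth factor = (1 + 0.015)^25 ≈ 1.4509453541.
A ≈ 7,000 × 1.4509453541 ≈ 10,156.6175.

$10,156.62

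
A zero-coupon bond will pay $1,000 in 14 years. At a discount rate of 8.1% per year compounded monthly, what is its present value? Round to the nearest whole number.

$323

Growth factor = (1 + 0.00675)^168 ≈ 3.09624438.
P = 1,000/3.09624438 ≈ 322.9719.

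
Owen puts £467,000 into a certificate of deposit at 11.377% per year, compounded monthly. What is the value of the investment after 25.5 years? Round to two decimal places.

Periodic rate = 11.377%/12 = 0.00948083; periods = 12·25.5 = 306.
A = 467,000·(1 + 0.11377/12)^306 ≈ 467,000·17.9478211266 ≈ 8,381,632.4661.

£8,381,632.47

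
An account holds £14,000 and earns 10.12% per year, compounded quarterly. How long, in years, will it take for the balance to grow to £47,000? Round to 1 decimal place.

12.1 years

(1 + 0.0253)^(4t) = 47,000/14,000 = 3.3571.
4t·ln(1 + 0.0253) = ln(3.3571); 4t = 1.2111/0.0249853 ≈ 48.4722.
t ≈ 12.1181 years.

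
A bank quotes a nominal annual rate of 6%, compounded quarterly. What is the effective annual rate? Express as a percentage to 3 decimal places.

One year is 4 periods at 0.015 each: (1 + 0.015)^4 ≈ 1.061364.
EAR = 1.061364 − 1 ≈ 6.13636%.

6.136%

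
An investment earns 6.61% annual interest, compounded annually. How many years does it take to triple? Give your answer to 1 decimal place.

17.2 years

(1 + 0.0661)^t = 3.
t = ln 3 / ln(1 + 0.0661) ≈ 1.0986/0.0640071 ≈ 17.1639.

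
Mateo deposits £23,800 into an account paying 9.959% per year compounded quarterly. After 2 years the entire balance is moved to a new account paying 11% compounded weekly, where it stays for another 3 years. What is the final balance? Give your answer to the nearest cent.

Phase 1: 23,800·(1 + 0.0248975)^8 ≈ 28,974.7987.
Phase 2: 28,974.7987·(1 + 0.11/52)^156 ≈ 40,288.9765.

£40,288.98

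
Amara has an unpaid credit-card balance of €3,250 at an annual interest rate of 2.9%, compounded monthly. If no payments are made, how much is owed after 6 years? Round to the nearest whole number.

€3,867

Growth factor = (1 + 0.029/12)^72 ≈ 1.189805785.
A ≈ 3,250 × 1.189805785 ≈ 3,866.8688.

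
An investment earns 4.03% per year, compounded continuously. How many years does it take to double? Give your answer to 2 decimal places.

e^(0.0403t) = 2, so 0.0403t = ln 2 ≈ 0.69315.
t ≈ 0.69315/0.0403 ≈ 17.1997.

17.20 years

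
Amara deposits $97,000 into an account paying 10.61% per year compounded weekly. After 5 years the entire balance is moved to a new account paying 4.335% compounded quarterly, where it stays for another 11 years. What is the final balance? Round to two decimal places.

$264,794.77

Phase 1: 97,000·(1 + 0.1061/52)^260 ≈ 164,789.7636.
Phase 2: 164,789.7636·(1 + 0.0108375)^44 ≈ 264,794.7742.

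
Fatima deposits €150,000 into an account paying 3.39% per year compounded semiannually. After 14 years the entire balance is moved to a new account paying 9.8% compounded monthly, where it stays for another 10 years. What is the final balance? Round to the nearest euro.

Phase 1: 150,000·(1 + 0.01695)^28 ≈ 240,148.6101.
Phase 2: 240,148.6101·(1 + 0.098/12)^120 ≈ 637,323.8518.

€637,324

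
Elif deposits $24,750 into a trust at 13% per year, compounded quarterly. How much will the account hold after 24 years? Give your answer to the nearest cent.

$533,360.68

Growth factor = (1 + 0.0325)^96 ≈ 21.5499264143.
A ≈ 24,750 × 21.5499264143 ≈ 533,360.6788.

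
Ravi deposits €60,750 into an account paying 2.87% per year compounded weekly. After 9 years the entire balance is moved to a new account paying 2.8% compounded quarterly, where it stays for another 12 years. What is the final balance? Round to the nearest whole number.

€109,928

Phase 1: 60,750·(1 + 0.0287/52)^468 ≈ 78,649.0718.
Phase 2: 78,649.0718·(1 + 0.007)^48 ≈ 109,927.9649.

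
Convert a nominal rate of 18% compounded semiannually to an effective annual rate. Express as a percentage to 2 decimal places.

18.81%

EAR = (1 + 18%/2)^2 − 1 = (1 + 0.09)^2 − 1.
(1 + 0.09)^2 ≈ 1.1881, so EAR ≈ 18.81000%.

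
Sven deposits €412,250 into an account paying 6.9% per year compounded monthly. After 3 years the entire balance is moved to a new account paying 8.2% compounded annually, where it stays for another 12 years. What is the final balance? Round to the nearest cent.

After 3 years at 6.9%: 412,250 × 1.229253588443 ≈ 506,759.7918.
Then 12 years at 8.2%: 506,759.7918 × 2.574702941899 ≈ 1,304,755.9269.

€1,304,755.93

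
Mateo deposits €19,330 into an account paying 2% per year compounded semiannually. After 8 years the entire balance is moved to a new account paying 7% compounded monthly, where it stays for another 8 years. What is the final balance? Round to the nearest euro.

After 8 years at 2%: 19,330 × 1.1725786449 ≈ 22,665.9452.
Then 8 years at 7%: 22,665.9452 × 1.747826456 ≈ 39,616.1387.

€39,616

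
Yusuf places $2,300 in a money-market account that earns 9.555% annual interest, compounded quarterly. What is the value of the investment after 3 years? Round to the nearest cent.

$3,053.20

Periodic rate = 9.555%/4 = 0.0238875; periods = 4·3 = 12.
A = 2,300·(1 + 0.0238875)^12 ≈ 2,300·1.327476654 ≈ 3,053.1963.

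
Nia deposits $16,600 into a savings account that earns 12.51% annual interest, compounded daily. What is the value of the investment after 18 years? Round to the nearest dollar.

Periodic rate = 12.51%/365 = 0.00034274; periods = 365·18 = 6570.
A = 16,600·(1 + 0.1251/365)^6570 ≈ 16,600·9.50116286059 ≈ 157,719.3035.

$157,719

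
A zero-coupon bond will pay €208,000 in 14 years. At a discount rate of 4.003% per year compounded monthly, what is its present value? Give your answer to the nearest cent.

Periodic rate = 4.003%/12 = 0.00333583; 168 periods.
P = 208,000/(1 + 0.04003/12)^168 ≈ 208,000/1.74977523002 ≈ 118,872.4108.

€118,872.41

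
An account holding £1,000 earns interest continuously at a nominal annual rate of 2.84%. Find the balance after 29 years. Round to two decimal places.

£2,278.69

A = P·e^(rt) = 1,000·e^(0.0284·29) = 1,000·e^0.8236.
e^0.8236 ≈ 2.278688367, so A ≈ 2,278.6884.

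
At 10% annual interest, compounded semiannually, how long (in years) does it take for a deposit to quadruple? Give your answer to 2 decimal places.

14.21 years

(1 + 0.05)^(2t) = 4.
2t = ln 4 / ln(1 + 0.05) ≈ 1.3863/0.0487902 ≈ 28.4134.
t ≈ 14.2067.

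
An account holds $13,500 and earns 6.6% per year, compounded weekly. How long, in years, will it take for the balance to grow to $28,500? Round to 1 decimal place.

We need (1 + 0.00126923)^(52t) = 2.1111, so 52t = ln 2.1111 / ln 1.001269 ≈ 589.0879.
t ≈ 589.0879/52 = 11.3286 years.

11.3 years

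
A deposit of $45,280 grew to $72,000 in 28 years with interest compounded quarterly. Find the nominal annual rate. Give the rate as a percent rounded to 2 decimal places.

(1 + r/4)^112 = 72,000/45,280 = 1.59011.
1 + r/4 = 1.59011^(1/112) ≈ 1.00415, so r/4 ≈ 0.00414966.
r ≈ 4·0.00414966 = 1.65987%.

1.66%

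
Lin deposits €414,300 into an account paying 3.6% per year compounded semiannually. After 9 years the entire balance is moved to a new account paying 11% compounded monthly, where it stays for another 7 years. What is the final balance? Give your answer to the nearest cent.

€1,229,301.17

Phase 1: 414,300·(1 + 0.018)^18 ≈ 571,182.5583.
Phase 2: 571,182.5583·(1 + 0.11/12)^84 ≈ 1,229,301.1654.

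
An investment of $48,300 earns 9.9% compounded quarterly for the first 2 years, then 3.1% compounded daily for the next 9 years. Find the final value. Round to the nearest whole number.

After 2 years at 9.9%: 48,300 × 1.2160275545 ≈ 58,734.1309.
Then 9 years at 3.1%: 58,734.1309 × 1.3217916841 ≈ 77,634.2858.

$77,634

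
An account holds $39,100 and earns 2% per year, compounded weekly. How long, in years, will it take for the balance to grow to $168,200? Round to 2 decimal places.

(1 + 0.000384615)^(52t) = 168,200/39,100 = 4.3018.
52t·ln(1 + 0.000384615) = ln(4.3018); 52t = 1.459/0.000384541 ≈ 3794.2108.
t ≈ 72.9656 years.

72.97 years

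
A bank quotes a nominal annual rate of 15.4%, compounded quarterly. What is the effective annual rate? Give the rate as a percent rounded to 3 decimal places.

16.312%

One year is 4 periods at 0.0385 each: (1 + 0.0385)^4 ≈ 1.163124.
EAR = 1.163124 − 1 ≈ 16.31240%.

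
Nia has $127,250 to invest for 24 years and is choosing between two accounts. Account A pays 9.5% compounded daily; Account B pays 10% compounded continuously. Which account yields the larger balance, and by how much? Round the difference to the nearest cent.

Account A growth factor: (1 + 0.095/365)^8760 ≈ 9.773780481335; balance ≈ 1,243,713.5662.
Account B growth factor: e^(0.1·24) = e^2.4 ≈ 11.02317638064; balance ≈ 1,402,699.1944.
Account B is larger by 158,985.6282.

Account B, by $158,985.63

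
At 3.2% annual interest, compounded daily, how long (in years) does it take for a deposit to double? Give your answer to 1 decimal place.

(1 + 0.0000876712)^(365t) = 2.
365t = ln 2 / ln(1 + 0.0000876712) ≈ 0.69315/8.76674e-05 ≈ 7906.5566.
t ≈ 21.6618.

21.7 years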